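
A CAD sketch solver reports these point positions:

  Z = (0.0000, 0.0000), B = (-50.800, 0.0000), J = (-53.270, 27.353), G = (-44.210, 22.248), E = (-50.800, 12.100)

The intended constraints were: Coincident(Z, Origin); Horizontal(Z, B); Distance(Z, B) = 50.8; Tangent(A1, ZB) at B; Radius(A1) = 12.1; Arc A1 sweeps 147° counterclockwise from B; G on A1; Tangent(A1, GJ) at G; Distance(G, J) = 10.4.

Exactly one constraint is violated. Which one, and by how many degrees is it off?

Tangent(A1, GJ) at G — off by 3.60°.

Z = (0.00, 0.00) ✓; Z.y = 0.00, B.y = 0.00 ✓; |ZB| = 50.80 ✓; ∠(EB, BZ) = 90.00° ✓; |EB| = 12.10 ✓; bearing(E→G) − bearing(E→B) = 147.0° ✓; |EG| = 12.10 ✓; ∠(EG, GJ) = 86.40° ✗; |GJ| = 10.40 ✓.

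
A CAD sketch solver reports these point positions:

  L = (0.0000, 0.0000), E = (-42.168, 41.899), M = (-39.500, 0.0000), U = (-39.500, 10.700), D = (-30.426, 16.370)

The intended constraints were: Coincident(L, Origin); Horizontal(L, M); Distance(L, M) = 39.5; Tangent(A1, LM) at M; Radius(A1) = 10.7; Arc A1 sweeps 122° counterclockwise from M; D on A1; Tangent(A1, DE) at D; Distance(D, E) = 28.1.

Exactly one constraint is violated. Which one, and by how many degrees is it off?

Tangent(A1, DE) at D — off by 7.30°.

L = (0.00, 0.00) ✓; L.y = 0.00, M.y = 0.00 ✓; |LM| = 39.50 ✓; ∠(UM, ML) = 90.00° ✓; |UM| = 10.70 ✓; bearing(U→D) − bearing(U→M) = 122.0° ✓; |UD| = 10.70 ✓; ∠(UD, DE) = 97.30° ✗; |DE| = 28.10 ✓.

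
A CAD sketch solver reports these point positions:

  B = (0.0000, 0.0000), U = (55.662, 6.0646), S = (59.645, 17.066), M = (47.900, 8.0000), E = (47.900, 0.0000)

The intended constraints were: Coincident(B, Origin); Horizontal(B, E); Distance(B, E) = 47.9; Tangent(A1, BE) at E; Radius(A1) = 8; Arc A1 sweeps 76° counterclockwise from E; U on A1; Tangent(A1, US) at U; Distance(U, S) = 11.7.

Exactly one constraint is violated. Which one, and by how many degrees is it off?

Tangent(A1, US) at U — off by 5.90°.

B = (0.00, 0.00) ✓; B.y = 0.00, E.y = 0.00 ✓; |BE| = 47.90 ✓; ∠(ME, EB) = 90.00° ✓; |ME| = 8.000 ✓; bearing(M→U) − bearing(M→E) = 76.00° ✓; |MU| = 8.000 ✓; ∠(MU, US) = 95.90° ✗; |US| = 11.70 ✓.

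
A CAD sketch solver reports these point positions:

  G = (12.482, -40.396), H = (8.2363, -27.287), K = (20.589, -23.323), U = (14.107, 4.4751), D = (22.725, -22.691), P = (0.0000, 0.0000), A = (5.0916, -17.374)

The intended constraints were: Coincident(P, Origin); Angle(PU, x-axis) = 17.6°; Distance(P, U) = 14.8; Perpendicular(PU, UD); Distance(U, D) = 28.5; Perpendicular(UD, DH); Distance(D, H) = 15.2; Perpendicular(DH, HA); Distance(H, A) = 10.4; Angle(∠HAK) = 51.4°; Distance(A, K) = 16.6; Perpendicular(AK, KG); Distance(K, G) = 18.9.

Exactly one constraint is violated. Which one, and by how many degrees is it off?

Perpendicular(AK, KG) — off by 4.40°.

P = (0.00, 0.00) ✓; PU at 17.60° ✓; |PU| = 14.80 ✓; ∠(PU, UD) = 90.00° ✓; |UD| = 28.50 ✓; ∠(UD, DH) = 90.00° ✓; |DH| = 15.20 ✓; ∠(DH, HA) = 90.00° ✓; |HA| = 10.40 ✓; ∠HAK = 51.40° ✓; |AK| = 16.60 ✓; ∠(AK, KG) = 94.40° ✗; |KG| = 18.90 ✓.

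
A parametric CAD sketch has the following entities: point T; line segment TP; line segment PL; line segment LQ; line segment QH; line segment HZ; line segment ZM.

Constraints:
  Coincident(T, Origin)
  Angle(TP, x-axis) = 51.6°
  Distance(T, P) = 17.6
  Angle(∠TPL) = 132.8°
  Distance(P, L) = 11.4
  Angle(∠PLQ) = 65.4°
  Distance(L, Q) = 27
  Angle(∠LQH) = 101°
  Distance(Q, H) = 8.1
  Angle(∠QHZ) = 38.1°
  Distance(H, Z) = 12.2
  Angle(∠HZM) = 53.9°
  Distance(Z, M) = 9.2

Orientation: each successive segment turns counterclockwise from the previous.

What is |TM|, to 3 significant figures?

19.2

∠QHZ = 38.1° gives HZ at 74.3° from the x-axis; with |HZ| = 12.2, Z = (-6.96, 14.5). ∠HZM = 53.9° gives ZM at -160° from the x-axis; with |ZM| = 9.2, M = (-15.6, 11.2). Then |TM| = |M − T| = 19.2.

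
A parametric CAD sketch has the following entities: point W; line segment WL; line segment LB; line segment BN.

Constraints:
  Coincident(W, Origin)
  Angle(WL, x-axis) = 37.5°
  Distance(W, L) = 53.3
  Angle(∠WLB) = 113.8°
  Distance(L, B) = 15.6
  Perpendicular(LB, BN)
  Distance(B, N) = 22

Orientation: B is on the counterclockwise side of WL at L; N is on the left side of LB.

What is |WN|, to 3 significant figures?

45.8

∠WLB = 113.8°, so LB runs at 37.5° + (180° − 113.8°) = 104° from the x-axis; with |LB| = 15.6, B = L + 15.6·(cos 104°, sin 104°) = (38.6, 47.6). The perpendicularity gives BN at right angles to LB; with |BN| = 22.0 on the left of LB, N = B + 22.0·(-0.972, -0.237) = (17.2, 42.4). Then |WN| = |N − W| = 45.8.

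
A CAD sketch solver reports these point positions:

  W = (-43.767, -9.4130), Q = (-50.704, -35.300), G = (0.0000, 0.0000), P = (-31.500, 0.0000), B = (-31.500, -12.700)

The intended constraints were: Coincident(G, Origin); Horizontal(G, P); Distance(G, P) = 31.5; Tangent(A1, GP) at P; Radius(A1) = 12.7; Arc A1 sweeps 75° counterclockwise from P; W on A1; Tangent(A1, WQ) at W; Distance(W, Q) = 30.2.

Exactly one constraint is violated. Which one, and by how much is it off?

Distance(W, Q) = 30.2 — off by 3.40.

G = (0.00, 0.00) ✓; G.y = 0.00, P.y = 0.00 ✓; |GP| = 31.50 ✓; ∠(BP, PG) = 90.00° ✓; |BP| = 12.70 ✓; bearing(B→W) − bearing(B→P) = 75.00° ✓; |BW| = 12.70 ✓; ∠(BW, WQ) = 90.00° ✓; |WQ| = 26.80 ✗.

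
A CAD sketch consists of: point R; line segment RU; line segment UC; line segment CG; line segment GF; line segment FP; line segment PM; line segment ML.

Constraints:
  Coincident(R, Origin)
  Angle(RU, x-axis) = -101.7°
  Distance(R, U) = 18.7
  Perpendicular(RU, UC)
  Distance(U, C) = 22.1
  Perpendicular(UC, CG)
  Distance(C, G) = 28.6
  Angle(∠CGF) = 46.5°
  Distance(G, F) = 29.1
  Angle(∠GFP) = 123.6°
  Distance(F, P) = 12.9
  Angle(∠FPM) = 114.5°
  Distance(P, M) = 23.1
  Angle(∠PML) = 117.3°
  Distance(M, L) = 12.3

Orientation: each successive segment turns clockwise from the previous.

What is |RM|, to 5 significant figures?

38.406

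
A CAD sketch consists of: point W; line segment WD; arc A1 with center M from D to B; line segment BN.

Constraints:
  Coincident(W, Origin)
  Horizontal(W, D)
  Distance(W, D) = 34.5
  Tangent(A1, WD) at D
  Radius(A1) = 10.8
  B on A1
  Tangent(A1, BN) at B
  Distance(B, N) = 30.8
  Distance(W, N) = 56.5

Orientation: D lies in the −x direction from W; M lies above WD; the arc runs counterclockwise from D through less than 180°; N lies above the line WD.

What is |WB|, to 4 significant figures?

28.68

W is at the origin; W and D share the same y with |WD| = 34.5 and D on the −x side, so D = (-34.50, 0.000). A1 meets WD tangentially, so MD is at right angles to WD, so M = D + (0, 10.8) = (-34.50, 10.80). Since MB ⟂ BN (tangency), |MN| = √(10.8² + 30.8²) = 32.64 regardless of where B sits on A1. So N lies on both circle(W, 56.5) and circle(M, 32.64); the above-WD intersection is N = (-36.18, 43.40). B is the foot of the tangent from N: B = (-24.51, 14.89).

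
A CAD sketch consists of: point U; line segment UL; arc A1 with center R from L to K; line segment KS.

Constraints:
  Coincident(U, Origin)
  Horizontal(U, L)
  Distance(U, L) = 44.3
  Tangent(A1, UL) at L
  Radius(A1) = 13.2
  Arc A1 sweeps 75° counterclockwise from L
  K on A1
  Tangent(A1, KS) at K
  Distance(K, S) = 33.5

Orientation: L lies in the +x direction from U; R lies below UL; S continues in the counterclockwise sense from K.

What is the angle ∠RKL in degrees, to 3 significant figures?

52.5°

U is at the origin; U and L share the same y with |UL| = 44.3 and L on the +x side, so L = (44.3, 0.00). Tangency of A1 to UL means the radius RL is perpendicular to UL, so R = L + (0, -13.2) = (44.3, -13.2). On A1, L sits at bearing 90° from R; a 75° counterclockwise sweep puts K at bearing 165°, so K = R + 13.2·(cos 165°, sin 165°) = (31.5, -9.78). Then cos ∠RKL = KR·KL / (|KR||KL|), giving 52.5°.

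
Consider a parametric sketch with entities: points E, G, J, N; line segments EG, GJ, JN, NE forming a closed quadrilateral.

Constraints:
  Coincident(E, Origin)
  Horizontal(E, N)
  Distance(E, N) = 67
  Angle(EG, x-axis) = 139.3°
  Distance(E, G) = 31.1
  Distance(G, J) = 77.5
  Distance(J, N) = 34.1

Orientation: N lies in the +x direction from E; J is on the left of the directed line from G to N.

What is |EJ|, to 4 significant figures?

61.62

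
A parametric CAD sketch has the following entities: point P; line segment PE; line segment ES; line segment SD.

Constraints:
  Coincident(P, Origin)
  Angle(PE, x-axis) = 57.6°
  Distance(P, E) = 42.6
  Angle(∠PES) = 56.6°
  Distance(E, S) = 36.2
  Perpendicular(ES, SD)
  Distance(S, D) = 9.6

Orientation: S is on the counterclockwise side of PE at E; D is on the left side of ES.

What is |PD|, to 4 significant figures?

28.93

P is at the origin; PE runs at 57.6° with length 42.6, so E = 42.6·(cos 57.6°, sin 57.6°) = (22.83, 35.97). ∠PES = 56.6°, so ES runs at 57.6° + (180° − 56.6°) = 181.0° from the x-axis; with |ES| = 36.2, S = E + 36.2·(cos 181.0°, sin 181.0°) = (-13.37, 35.34). ES ⟂ SD; with |SD| = 9.6 on the left of ES, D = S + 9.6·(0.01745, -0.9998) = (-13.20, 25.74). Then |PD| = |D − P| = 28.93.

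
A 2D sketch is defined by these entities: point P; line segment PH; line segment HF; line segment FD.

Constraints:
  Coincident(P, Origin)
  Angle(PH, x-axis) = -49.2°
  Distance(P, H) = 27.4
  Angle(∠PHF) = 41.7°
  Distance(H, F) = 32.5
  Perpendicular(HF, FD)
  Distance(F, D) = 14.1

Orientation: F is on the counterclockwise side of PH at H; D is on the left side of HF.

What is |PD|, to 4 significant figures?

12.73

P is at the origin; PH runs at -49.2° with length 27.4, so H = 27.4·(cos -49.2°, sin -49.2°) = (17.90, -20.74). ∠PHF = 41.7°, so HF runs at -49.2° + (180° − 41.7°) = 89.10° from the x-axis; with |HF| = 32.5, F = H + 32.5·(cos 89.10°, sin 89.10°) = (18.41, 11.75). HF is perpendicular to FD; with |FD| = 14.1 on the left of HF, D = F + 14.1·(-0.9999, 0.01571) = (4.316, 11.98). Then |PD| = |D − P| = 12.73.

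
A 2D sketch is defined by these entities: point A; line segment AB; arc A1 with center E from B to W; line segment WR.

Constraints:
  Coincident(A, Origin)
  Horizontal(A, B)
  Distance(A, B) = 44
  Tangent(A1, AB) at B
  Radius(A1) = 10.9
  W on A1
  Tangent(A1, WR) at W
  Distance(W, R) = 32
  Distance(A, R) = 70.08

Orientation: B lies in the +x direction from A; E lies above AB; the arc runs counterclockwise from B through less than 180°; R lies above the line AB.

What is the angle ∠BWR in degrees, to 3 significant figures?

136°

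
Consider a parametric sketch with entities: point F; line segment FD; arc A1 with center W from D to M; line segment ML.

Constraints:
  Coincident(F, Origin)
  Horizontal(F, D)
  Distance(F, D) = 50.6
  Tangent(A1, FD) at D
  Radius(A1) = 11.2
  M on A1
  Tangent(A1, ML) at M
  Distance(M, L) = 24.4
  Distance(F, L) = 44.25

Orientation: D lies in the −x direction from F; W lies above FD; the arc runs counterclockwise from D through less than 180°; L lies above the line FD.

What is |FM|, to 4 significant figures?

40.72

F is at the origin; FD is horizontal with |FD| = 50.6 and D on the −x side, so D = (-50.60, 0.000). Tangency of A1 to FD means the radius WD is perpendicular to FD, so W = D + (0, 11.2) = (-50.60, 11.20). Since WM ⟂ ML (tangency), |WL| = √(11.2² + 24.4²) = 26.85 regardless of where M sits on A1. So L lies on both circle(F, 44.25) and circle(W, 26.85); the above-FD intersection is L = (-32.00, 30.56). M is the foot of the tangent from L: M = (-40.02, 7.518).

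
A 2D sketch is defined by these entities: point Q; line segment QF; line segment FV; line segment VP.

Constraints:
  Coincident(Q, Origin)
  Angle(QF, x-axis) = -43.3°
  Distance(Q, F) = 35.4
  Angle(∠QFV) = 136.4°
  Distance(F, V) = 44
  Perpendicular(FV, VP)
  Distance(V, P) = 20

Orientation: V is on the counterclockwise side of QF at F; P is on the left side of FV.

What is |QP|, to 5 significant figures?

69.775

Q is at the origin; QF runs at -43.3° with length 35.4, so F = 35.4·(cos -43.3°, sin -43.3°) = (25.763, -24.278). ∠QFV = 136.4°, so FV runs at -43.3° + (180° − 136.4°) = 0.30000° from the x-axis; with |FV| = 44.0, V = F + 44.0·(cos 0.30000°, sin 0.30000°) = (69.763, -24.048). The perpendicularity gives VP at right angles to FV; with |VP| = 20.0 on the left of FV, P = V + 20.0·(-0.0052360, 0.99999) = (69.658, -4.0479). Then |QP| = |P − Q| = 69.775.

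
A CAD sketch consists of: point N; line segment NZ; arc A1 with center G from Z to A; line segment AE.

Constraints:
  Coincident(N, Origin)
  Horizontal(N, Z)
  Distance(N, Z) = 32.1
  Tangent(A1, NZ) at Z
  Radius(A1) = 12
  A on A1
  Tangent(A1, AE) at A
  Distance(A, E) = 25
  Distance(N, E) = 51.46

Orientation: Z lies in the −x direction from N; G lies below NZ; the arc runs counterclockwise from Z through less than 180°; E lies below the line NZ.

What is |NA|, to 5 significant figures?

46.249

N is at the origin; NZ is horizontal with |NZ| = 32.1 and Z on the −x side, so Z = (-32.100, 0.0000). Tangency of A1 to NZ means the radius GZ is perpendicular to NZ, so G = Z + (0, -12) = (-32.100, -12.000). Since GA ⟂ AE (tangency), |GE| = √(12.0² + 25.0²) = 27.731 regardless of where A sits on A1. So E lies on both circle(N, 51.46) and circle(G, 27.731); the below-NZ intersection is E = (-32.713, -39.724). A is the foot of the tangent from E: A = (-43.030, -16.952).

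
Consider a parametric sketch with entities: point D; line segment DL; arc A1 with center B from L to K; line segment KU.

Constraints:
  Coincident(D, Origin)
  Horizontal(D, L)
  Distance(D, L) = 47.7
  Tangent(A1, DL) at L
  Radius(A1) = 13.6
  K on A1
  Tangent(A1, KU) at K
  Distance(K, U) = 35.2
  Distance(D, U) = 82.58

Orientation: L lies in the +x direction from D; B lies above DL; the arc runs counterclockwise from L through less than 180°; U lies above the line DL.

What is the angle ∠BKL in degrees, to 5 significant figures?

52.299°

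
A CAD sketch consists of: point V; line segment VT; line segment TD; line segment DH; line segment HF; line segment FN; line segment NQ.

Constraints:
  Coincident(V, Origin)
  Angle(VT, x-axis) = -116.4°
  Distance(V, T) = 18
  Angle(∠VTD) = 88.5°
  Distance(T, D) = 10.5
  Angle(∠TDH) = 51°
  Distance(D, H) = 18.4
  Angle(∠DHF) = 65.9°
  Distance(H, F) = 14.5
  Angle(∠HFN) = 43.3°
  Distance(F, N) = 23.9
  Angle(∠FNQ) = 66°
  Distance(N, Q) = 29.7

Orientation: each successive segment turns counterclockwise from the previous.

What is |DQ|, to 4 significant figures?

34.89

V is at the origin; VT runs at -116.4° with length 18.0, so T = (-8.003, -16.12). ∠VTD = 88.5° gives TD at -24.90° from the x-axis; with |TD| = 10.5, D = (1.521, -20.54). ∠TDH = 51.0° gives DH at 104.1° from the x-axis; with |DH| = 18.4, H = (-2.962, -2.698). ∠DHF = 65.9° gives HF at -141.8° from the x-axis; with |HF| = 14.5, F = (-14.36, -11.66). ∠HFN = 43.3° gives FN at -5.100° from the x-axis; with |FN| = 23.9, N = (9.448, -13.79). ∠FNQ = 66.0° gives NQ at 108.9° from the x-axis; with |NQ| = 29.7, Q = (-0.1719, 14.31). Then |DQ| = |Q − D| = 34.89.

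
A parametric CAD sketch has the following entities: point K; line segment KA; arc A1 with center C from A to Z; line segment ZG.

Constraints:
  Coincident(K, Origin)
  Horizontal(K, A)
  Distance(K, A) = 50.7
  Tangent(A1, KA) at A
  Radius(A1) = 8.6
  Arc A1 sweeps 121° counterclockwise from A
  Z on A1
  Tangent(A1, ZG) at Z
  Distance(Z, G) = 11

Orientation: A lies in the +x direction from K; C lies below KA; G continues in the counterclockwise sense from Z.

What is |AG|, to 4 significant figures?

22.52

K is at the origin; KA is horizontal with |KA| = 50.7 and A on the +x side, so A = (50.70, 0.000). Since A1 is tangent to KA there, CA ⟂ KA, so C = A + (0, -8.6) = (50.70, -8.600). On A1, A sits at bearing 90° from C; a 121° counterclockwise sweep puts Z at bearing 211°, so Z = C + 8.6·(cos 211°, sin 211°) = (43.33, -13.03). A1 meets ZG tangentially, so CZ is at right angles to ZG, so ZG runs along (−sin 211°, cos 211°); with |ZG| = 11.0, G = (48.99, -22.46). Then |AG| = |G − A| = 22.52.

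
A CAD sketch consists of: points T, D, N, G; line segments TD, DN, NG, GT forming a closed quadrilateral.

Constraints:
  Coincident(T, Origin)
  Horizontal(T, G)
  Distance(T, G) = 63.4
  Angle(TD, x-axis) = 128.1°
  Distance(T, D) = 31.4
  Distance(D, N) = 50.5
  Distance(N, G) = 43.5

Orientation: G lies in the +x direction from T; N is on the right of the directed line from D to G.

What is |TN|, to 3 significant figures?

21.4

T is at the origin; TG is horizontal with |TG| = 63.4 and G in +x, so G = (63.4, 0). TD runs at 128.1° with |TD| = 31.4, so D = (-19.4, 24.7). N is determined by |DN| = 50.5 and |NG| = 43.5 together: it lies at the intersection of circle(D, 50.5) and circle(G, 43.5). With |DG| = 86.4, the foot of the radical line on DG is 47.0 from D and the perpendicular offset is √(50.5² − 47.0²) = 18.5. Taking the right-of-DG solution: N = (20.4, -6.43).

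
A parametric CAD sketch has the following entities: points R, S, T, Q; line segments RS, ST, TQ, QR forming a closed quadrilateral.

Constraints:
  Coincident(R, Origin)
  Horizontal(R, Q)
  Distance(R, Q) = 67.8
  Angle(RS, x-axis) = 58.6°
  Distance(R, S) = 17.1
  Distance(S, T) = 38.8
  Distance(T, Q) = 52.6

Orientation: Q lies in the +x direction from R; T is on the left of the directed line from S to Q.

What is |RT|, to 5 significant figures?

55.574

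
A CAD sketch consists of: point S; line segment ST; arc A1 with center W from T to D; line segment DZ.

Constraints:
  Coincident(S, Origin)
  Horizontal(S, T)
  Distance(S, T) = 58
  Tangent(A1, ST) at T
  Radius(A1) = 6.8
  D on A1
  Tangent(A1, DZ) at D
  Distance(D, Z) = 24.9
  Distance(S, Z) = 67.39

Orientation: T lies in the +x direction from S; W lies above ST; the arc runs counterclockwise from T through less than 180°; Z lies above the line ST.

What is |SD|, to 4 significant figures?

65.16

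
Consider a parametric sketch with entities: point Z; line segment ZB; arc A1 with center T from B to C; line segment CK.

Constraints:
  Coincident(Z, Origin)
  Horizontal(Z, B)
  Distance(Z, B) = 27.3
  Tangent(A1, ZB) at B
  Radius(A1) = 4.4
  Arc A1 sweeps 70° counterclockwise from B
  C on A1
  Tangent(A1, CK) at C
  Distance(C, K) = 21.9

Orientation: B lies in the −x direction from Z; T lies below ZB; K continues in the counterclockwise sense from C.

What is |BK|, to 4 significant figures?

26.20

Z is at the origin; Z and B share the same y with |ZB| = 27.3 and B on the −x side, so B = (-27.30, 0.000). A1 meets ZB tangentially, so TB is at right angles to ZB, so T = B + (0, -4.4) = (-27.30, -4.400). On A1, B sits at bearing 90° from T; a 70° counterclockwise sweep puts C at bearing 160°, so C = T + 4.4·(cos 160°, sin 160°) = (-31.43, -2.895). A1 meets CK tangentially, so TC is at right angles to CK, so CK runs along (−sin 160°, cos 160°); with |CK| = 21.9, K = (-38.92, -23.47). Then |BK| = |K − B| = 26.20.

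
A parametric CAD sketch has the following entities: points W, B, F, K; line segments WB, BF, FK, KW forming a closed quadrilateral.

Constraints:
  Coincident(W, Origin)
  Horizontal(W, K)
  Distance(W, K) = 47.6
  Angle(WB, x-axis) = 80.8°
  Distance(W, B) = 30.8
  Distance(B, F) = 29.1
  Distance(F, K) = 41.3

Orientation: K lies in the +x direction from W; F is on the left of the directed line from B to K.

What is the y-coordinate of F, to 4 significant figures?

38.58

W is at the origin; WK is horizontal with |WK| = 47.6 and K in +x, so K = (47.6, 0). WB runs at 80.8° with |WB| = 30.8, so B = (4.924, 30.40). F is determined by |BF| = 29.1 and |FK| = 41.3 together: it lies at the intersection of circle(B, 29.1) and circle(K, 41.3). With |BK| = 52.40, the foot of the radical line on BK is 18.00 from B and the perpendicular offset is √(29.1² − 18.00²) = 22.86. Taking the left-of-BK solution: F = (32.85, 38.58).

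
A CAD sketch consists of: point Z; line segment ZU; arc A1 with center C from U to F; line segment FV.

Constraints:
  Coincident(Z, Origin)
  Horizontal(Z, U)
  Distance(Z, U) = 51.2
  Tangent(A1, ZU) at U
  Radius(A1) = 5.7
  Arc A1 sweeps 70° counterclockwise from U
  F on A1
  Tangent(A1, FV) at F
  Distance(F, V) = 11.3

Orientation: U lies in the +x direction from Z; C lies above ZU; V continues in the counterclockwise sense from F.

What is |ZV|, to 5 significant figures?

62.106

Z is at the origin; ZU is horizontal with |ZU| = 51.2 and U on the +x side, so U = (51.200, 0.0000). Tangency of A1 to ZU means the radius CU is perpendicular to ZU, so C = U + (0, 5.7) = (51.200, 5.7000). On A1, U sits at bearing -90° from C; a 70° counterclockwise sweep puts F at bearing -20°, so F = C + 5.7·(cos -20°, sin -20°) = (56.556, 3.7505). The tangent condition forces CF to be normal to FV, so FV runs along (−sin -20°, cos -20°); with |FV| = 11.3, V = (60.421, 14.369). Then |ZV| = |V − Z| = 62.106.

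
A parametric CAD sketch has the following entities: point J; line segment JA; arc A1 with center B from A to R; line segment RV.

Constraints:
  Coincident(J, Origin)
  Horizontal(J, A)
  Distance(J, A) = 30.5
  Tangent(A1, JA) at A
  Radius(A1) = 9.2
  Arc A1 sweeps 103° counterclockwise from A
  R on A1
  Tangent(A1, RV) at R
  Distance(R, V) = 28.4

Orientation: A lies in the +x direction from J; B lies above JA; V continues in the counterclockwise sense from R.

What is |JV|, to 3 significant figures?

51.1

J is at the origin; JA is horizontal with |JA| = 30.5 and A on the +x side, so A = (30.5, 0.00). A1 meets JA tangentially, so BA is at right angles to JA, so B = A + (0, 9.2) = (30.5, 9.20). On A1, A sits at bearing -90° from B; a 103° counterclockwise sweep puts R at bearing 13°, so R = B + 9.2·(cos 13°, sin 13°) = (39.5, 11.3). A1 meets RV tangentially, so BR is at right angles to RV, so RV runs along (−sin 13°, cos 13°); with |RV| = 28.4, V = (33.1, 38.9). Then |JV| = |V − J| = 51.1.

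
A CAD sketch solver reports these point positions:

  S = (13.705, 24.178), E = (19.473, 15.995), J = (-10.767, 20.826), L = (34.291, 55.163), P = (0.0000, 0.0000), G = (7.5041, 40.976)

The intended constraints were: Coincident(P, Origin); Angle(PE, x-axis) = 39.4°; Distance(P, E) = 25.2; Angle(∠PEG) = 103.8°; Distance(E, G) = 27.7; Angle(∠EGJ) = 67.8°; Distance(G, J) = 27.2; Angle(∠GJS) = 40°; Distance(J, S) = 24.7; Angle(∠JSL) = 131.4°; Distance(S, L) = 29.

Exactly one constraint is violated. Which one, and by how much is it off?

Distance(S, L) = 29 — off by 8.20.

P = (0.00, 0.00) ✓; PE at 39.40° ✓; |PE| = 25.20 ✓; ∠PEG = 103.8° ✓; |EG| = 27.70 ✓; ∠EGJ = 67.80° ✓; |GJ| = 27.20 ✓; ∠GJS = 40.00° ✓; |JS| = 24.70 ✓; ∠JSL = 131.4° ✓; |SL| = 37.20 ✗.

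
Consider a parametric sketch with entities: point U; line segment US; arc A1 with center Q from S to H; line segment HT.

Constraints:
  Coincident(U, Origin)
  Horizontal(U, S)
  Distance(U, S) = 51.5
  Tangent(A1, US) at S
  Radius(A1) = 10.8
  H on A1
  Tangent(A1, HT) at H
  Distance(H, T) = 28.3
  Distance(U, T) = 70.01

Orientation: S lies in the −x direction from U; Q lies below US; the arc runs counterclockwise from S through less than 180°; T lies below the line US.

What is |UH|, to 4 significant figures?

63.42

Checks: U.y = 0.00, S.y = 0.00 ✓; ∠(QS, SU) = 90.00° ✓; |QH| = 10.80 ✓; ∠(QH, HT) = 90.00° ✓; |HT| = 28.30 ✓; |UT| = 70.01 ✓.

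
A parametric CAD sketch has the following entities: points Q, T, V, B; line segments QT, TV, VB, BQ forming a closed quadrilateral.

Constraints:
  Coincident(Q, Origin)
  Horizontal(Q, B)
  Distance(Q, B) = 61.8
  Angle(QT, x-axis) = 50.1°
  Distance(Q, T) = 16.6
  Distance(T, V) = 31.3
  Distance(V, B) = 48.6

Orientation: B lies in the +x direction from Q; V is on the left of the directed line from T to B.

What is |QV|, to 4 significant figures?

47.90

Checks: |TV| = 31.30 ✓; |VB| = 48.60 ✓.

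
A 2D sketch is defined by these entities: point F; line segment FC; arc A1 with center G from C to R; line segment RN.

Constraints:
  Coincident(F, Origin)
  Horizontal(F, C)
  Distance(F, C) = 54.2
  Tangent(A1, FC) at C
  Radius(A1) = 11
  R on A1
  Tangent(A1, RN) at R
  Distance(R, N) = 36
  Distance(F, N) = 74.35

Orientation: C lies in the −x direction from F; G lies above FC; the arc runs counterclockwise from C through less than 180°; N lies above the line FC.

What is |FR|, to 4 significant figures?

46.30

F is at the origin; FC is horizontal with |FC| = 54.2 and C on the −x side, so C = (-54.20, 0.000). Tangency of A1 to FC means the radius GC is perpendicular to FC, so G = C + (0, 11) = (-54.20, 11.00). Since GR ⟂ RN (tangency), |GN| = √(11.0² + 36.0²) = 37.64 regardless of where R sits on A1. So N lies on both circle(F, 74.35) and circle(G, 37.64); the above-FC intersection is N = (-56.28, 48.59). R is the foot of the tangent from N: R = (-43.87, 14.79).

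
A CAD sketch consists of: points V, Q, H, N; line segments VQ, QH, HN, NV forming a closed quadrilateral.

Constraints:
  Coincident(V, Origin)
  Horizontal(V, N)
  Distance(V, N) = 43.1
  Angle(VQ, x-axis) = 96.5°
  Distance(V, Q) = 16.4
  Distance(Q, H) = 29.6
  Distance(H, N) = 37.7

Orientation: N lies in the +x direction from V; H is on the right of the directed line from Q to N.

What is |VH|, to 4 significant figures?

13.92

V is at the origin; V and N share the same y with |VN| = 43.1 and N in +x, so N = (43.1, 0). VQ runs at 96.5° with |VQ| = 16.4, so Q = (-1.857, 16.29). H is determined by |QH| = 29.6 and |HN| = 37.7 together: it lies at the intersection of circle(Q, 29.6) and circle(N, 37.7). With |QN| = 47.82, the foot of the radical line on QN is 18.21 from Q and the perpendicular offset is √(29.6² − 18.21²) = 23.34. Taking the right-of-QN solution: H = (7.311, -11.85).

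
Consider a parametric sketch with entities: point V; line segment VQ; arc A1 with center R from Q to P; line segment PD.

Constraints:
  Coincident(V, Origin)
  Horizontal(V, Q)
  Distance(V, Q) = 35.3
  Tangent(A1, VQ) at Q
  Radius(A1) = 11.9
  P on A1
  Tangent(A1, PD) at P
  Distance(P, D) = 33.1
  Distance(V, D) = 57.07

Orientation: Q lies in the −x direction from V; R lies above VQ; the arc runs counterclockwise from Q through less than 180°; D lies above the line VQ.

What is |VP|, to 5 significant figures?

28.142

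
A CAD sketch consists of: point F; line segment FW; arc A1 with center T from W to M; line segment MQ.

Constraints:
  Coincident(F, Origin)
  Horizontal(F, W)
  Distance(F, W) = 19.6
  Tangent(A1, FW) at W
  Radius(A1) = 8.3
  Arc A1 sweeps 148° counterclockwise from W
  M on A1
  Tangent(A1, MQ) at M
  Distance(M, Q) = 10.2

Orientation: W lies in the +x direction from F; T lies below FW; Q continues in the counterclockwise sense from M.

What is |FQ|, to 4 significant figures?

31.61

F is at the origin; FW is horizontal with |FW| = 19.6 and W on the +x side, so W = (19.60, 0.000). Tangency of A1 to FW means the radius TW is perpendicular to FW, so T = W + (0, -8.3) = (19.60, -8.300). On A1, W sits at bearing 90° from T; a 148° counterclockwise sweep puts M at bearing 238°, so M = T + 8.3·(cos 238°, sin 238°) = (15.20, -15.34). Since A1 is tangent to MQ there, TM ⟂ MQ, so MQ runs along (−sin 238°, cos 238°); with |MQ| = 10.2, Q = (23.85, -20.74). Then |FQ| = |Q − F| = 31.61.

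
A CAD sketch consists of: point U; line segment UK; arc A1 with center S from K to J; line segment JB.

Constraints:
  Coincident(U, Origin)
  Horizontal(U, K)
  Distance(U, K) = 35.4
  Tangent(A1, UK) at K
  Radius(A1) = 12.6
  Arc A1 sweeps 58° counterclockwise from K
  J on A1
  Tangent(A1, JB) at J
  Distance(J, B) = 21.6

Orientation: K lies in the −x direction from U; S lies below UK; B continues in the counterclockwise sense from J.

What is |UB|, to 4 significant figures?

62.43

U is at the origin; U and K share the same y with |UK| = 35.4 and K on the −x side, so K = (-35.40, 0.000). Since A1 is tangent to UK there, SK ⟂ UK, so S = K + (0, -12.6) = (-35.40, -12.60). On A1, K sits at bearing 90° from S; a 58° counterclockwise sweep puts J at bearing 148°, so J = S + 12.6·(cos 148°, sin 148°) = (-46.09, -5.923). Tangency of A1 to JB means the radius SJ is perpendicular to JB, so JB runs along (−sin 148°, cos 148°); with |JB| = 21.6, B = (-57.53, -24.24). Then |UB| = |B − U| = 62.43.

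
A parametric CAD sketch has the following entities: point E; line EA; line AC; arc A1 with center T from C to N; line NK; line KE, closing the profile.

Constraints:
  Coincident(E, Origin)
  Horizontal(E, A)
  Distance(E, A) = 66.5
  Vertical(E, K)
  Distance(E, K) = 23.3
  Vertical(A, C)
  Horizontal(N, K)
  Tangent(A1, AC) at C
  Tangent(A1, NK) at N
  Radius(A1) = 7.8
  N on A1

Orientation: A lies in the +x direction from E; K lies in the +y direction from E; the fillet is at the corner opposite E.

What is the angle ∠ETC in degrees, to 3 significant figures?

165°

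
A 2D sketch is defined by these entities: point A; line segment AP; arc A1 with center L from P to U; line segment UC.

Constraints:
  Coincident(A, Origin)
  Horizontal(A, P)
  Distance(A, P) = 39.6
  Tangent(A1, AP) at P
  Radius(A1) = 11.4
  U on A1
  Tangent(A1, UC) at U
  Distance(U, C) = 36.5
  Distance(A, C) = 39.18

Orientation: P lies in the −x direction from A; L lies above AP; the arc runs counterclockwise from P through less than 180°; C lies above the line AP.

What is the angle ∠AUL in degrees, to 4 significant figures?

161.2°

A is at the origin; AP is horizontal with |AP| = 39.6 and P on the −x side, so P = (-39.60, 0.000). The tangent condition forces LP to be normal to AP, so L = P + (0, 11.4) = (-39.60, 11.40). Since LU ⟂ UC (tangency), |LC| = √(11.4² + 36.5²) = 38.24 regardless of where U sits on A1. So C lies on both circle(A, 39.18) and circle(L, 38.24); the above-AP intersection is C = (-11.59, 37.43). U is the foot of the tangent from C: U = (-29.70, 5.741).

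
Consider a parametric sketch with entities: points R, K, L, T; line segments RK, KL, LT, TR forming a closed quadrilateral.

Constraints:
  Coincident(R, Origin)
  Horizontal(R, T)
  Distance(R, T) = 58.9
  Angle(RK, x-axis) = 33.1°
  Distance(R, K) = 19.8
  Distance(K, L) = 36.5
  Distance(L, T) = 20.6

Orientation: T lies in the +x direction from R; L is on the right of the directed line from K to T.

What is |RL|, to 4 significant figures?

45.70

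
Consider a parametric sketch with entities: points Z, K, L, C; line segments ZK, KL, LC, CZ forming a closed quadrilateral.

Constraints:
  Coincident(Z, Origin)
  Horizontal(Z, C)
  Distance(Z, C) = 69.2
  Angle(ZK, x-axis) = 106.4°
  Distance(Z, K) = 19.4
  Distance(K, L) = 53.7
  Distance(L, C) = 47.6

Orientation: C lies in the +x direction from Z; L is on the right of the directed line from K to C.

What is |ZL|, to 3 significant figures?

36.4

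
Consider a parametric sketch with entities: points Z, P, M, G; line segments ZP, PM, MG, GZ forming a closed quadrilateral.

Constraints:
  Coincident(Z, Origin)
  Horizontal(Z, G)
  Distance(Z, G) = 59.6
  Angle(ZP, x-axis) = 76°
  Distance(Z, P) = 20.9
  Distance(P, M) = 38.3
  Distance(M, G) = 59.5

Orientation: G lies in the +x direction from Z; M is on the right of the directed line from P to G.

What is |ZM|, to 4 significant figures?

18.19

Z is at the origin; ZG is horizontal with |ZG| = 59.6 and G in +x, so G = (59.6, 0). ZP runs at 76.0° with |ZP| = 20.9, so P = (5.056, 20.28). M is determined by |PM| = 38.3 and |MG| = 59.5 together: it lies at the intersection of circle(P, 38.3) and circle(G, 59.5). With |PG| = 58.19, the foot of the radical line on PG is 11.28 from P and the perpendicular offset is √(38.3² − 11.28²) = 36.60. Taking the right-of-PG solution: M = (2.875, -17.96).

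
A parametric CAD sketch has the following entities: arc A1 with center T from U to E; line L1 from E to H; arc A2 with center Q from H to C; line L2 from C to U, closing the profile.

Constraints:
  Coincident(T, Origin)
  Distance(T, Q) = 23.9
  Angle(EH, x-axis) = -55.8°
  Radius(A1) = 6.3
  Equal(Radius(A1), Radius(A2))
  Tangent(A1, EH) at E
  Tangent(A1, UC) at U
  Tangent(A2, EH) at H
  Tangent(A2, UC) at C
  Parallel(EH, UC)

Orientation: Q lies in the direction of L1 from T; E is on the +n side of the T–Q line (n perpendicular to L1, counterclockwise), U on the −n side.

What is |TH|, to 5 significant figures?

24.716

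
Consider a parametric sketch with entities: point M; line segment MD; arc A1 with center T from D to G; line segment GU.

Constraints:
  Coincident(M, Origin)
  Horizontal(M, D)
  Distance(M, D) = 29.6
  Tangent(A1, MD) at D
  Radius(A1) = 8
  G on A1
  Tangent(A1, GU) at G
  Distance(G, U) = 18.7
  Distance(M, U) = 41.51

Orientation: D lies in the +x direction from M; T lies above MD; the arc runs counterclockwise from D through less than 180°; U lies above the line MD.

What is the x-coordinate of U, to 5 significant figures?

30.344

Checks: |TG| = 8.000 ✓; ∠(TG, GU) = 90.00° ✓; |GU| = 18.70 ✓; |MU| = 41.51 ✓.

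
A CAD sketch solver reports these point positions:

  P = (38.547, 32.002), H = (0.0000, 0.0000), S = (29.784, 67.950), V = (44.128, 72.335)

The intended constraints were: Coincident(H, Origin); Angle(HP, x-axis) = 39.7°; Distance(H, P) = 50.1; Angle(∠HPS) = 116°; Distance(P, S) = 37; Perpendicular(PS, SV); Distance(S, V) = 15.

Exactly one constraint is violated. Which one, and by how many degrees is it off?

Perpendicular(PS, SV) — off by 3.30°.

H = (0.00, 0.00) ✓; HP at 39.70° ✓; |HP| = 50.10 ✓; ∠HPS = 116.0° ✓; |PS| = 37.00 ✓; ∠(PS, SV) = 86.70° ✗; |SV| = 15.00 ✓.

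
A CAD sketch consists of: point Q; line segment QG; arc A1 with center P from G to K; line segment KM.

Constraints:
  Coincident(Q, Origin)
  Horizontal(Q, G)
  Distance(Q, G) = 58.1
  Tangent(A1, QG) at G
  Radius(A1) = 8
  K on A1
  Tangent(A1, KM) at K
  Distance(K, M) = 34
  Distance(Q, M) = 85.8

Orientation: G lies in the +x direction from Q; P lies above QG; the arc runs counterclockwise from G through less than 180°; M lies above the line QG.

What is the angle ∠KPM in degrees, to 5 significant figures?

76.759°

Checks: |PK| = 8.000 ✓; ∠(PK, KM) = 90.00° ✓; |KM| = 34.00 ✓; |QM| = 85.80 ✓.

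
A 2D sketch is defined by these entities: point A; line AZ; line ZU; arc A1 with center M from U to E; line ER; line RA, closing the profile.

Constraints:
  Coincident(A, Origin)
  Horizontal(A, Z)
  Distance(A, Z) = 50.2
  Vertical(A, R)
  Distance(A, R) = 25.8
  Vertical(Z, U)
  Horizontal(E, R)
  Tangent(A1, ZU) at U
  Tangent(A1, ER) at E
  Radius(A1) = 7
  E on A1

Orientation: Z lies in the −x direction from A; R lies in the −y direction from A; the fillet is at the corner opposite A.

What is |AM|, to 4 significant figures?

47.11

A is at the origin; AZ is horizontal with |AZ| = 50.2 and Z on the −x side, so Z = (-50.20, 0.000). AR is vertical with |AR| = 25.8 and R on the −y side, so R = (0.000, -25.80). The virtual corner opposite A is at (-50.20, -25.80). The tangent condition forces MU to be normal to ZU and A1 meets ER tangentially, so ME is at right angles to ER, with radius 7.0, so the center M sits 7.0 in from both sides at M = (-43.20, -18.80). Then |AM| = |M − A| = 47.11.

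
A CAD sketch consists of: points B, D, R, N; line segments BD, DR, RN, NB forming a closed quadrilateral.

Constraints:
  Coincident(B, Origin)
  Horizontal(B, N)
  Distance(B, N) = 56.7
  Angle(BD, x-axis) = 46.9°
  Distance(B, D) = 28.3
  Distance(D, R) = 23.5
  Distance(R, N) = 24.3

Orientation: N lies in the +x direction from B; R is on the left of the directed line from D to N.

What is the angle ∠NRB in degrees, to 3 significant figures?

99.8°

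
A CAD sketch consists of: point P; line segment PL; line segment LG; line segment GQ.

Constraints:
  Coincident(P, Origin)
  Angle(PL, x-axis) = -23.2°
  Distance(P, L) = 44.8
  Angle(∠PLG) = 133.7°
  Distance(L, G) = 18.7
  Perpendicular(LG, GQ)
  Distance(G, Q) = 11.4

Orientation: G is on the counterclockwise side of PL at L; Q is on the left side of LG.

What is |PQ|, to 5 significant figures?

53.906

∠PLG = 133.7°, so LG runs at -23.2° + (180° − 133.7°) = 23.100° from the x-axis; with |LG| = 18.7, G = L + 18.7·(cos 23.100°, sin 23.100°) = (58.378, -10.312). LG ⟂ GQ; with |GQ| = 11.4 on the left of LG, Q = G + 11.4·(-0.39234, 0.91982) = (53.905, 0.17407). Then |PQ| = |Q − P| = 53.906.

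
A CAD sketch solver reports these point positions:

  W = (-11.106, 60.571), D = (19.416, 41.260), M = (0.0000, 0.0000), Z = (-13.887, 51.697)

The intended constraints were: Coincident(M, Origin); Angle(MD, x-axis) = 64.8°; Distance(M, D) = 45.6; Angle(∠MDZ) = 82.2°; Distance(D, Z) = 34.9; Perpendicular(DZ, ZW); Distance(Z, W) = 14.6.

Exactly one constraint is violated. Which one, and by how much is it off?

Distance(Z, W) = 14.6 — off by 5.30.

M = (0.00, 0.00) ✓; MD at 64.80° ✓; |MD| = 45.60 ✓; ∠MDZ = 82.20° ✓; |DZ| = 34.90 ✓; ∠(DZ, ZW) = 90.00° ✓; |ZW| = 9.300 ✗.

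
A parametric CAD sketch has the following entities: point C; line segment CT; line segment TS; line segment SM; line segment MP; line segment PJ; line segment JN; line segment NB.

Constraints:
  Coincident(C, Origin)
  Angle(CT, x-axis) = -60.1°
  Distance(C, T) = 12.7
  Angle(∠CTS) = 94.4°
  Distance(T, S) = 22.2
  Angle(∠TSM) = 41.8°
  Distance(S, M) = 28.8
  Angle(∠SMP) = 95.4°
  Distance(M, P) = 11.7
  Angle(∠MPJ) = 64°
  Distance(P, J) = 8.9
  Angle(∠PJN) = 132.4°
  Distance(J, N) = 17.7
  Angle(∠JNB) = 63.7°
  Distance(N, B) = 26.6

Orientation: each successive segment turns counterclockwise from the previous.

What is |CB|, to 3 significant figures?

19.7

C is at the origin; CT runs at -60.1° with length 12.7, so T = (6.33, -11.0). ∠CTS = 94.4° gives TS at 25.5° from the x-axis; with |TS| = 22.2, S = (26.4, -1.45). ∠TSM = 41.8° gives SM at 164° from the x-axis; with |SM| = 28.8, M = (-1.27, 6.63). ∠SMP = 95.4° gives MP at -112° from the x-axis; with |MP| = 11.7, P = (-5.60, -4.24). ∠MPJ = 64.0° gives PJ at 4.30° from the x-axis; with |PJ| = 8.9, J = (3.27, -3.57). ∠PJN = 132.4° gives JN at 51.9° from the x-axis; with |JN| = 17.7, N = (14.2, 10.4). ∠JNB = 63.7° gives NB at 168° from the x-axis; with |NB| = 26.6, B = (-11.8, 15.8). Then |CB| = |B − C| = 19.7.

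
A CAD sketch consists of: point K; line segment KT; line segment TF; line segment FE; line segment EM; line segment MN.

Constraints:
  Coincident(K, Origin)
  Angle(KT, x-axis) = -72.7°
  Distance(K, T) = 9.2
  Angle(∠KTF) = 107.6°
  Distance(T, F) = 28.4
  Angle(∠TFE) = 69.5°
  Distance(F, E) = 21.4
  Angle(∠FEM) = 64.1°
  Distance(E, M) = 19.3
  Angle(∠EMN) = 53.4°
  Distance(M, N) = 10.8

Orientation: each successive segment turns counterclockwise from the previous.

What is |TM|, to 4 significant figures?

9.722

K is at the origin; KT runs at -72.7° with length 9.2, so T = (2.736, -8.784). ∠KTF = 107.6° gives TF at -0.3000° from the x-axis; with |TF| = 28.4, F = (31.14, -8.933). ∠TFE = 69.5° gives FE at 110.2° from the x-axis; with |FE| = 21.4, E = (23.75, 11.15). ∠FEM = 64.1° gives EM at -133.9° from the x-axis; with |EM| = 19.3, M = (10.36, -2.755). Then |TM| = |M − T| = 9.722.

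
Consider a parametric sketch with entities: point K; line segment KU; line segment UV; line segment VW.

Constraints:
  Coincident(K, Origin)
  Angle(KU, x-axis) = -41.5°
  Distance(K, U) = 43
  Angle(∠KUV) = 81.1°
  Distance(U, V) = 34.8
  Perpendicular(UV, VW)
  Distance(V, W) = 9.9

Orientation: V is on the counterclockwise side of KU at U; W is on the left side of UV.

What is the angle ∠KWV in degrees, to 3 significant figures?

139°

K is at the origin; KU runs at -41.5° with length 43.0, so U = 43.0·(cos -41.5°, sin -41.5°) = (32.2, -28.5). ∠KUV = 81.1°, so UV runs at -41.5° + (180° − 81.1°) = 57.4° from the x-axis; with |UV| = 34.8, V = U + 34.8·(cos 57.4°, sin 57.4°) = (51.0, 0.825). UV ⟂ VW; with |VW| = 9.9 on the left of UV, W = V + 9.9·(-0.842, 0.539) = (42.6, 6.16). Then cos ∠KWV = WK·WV / (|WK||WV|), giving 139°.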